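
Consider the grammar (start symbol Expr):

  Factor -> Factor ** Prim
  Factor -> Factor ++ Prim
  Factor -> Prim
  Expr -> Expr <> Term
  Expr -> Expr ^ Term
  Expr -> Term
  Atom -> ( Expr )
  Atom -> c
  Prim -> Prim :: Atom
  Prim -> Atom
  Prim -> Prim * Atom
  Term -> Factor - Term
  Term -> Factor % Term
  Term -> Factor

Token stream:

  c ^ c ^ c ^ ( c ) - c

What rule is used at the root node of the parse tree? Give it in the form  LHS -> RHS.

[Expr [Expr [Expr [Expr [Term [Factor [Prim [Atom c]]]]] ^ [Term [Factor [Prim [Atom c]]]]] ^ [Term [Factor [Prim [Atom c]]]]] ^ [Term [Factor [Prim [Atom ( [Expr [Term [Factor [Prim [Atom c]]]]] )]]] - [Term [Factor [Prim [Atom c]]]]]]

Expr -> Expr ^ Term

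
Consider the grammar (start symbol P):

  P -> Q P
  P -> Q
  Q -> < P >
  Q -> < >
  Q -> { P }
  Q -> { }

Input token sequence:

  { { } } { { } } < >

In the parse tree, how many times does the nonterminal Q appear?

5

[P [Q { [P [Q { }]] }] [P [Q { [P [Q { }]] }] [P [Q < >]]]]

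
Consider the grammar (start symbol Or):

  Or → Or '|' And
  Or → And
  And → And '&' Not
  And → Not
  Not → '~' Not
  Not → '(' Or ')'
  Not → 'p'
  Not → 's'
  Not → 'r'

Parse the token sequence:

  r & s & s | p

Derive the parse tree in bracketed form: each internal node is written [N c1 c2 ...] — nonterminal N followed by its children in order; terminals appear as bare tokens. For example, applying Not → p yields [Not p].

Or
Or | And
And | And
And & Not | And
And & Not & Not | And
Not & Not & Not | And
r & Not & Not | And
r & s & Not | And
r & s & s | And
r & s & s | Not
r & s & s | p

[Or [Or [And [And [And [Not r]] & [Not s]] & [Not s]]] | [And [Not p]]]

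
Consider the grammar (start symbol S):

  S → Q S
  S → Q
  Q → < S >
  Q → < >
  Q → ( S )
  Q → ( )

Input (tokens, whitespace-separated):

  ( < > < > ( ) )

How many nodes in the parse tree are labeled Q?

4

[S [Q ( [S [Q < >] [S [Q < >] [S [Q ( )]]]] )]]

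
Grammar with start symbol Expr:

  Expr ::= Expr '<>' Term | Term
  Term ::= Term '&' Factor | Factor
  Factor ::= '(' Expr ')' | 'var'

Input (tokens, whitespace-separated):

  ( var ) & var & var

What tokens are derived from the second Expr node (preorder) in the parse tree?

var

[Expr [Term [Term [Term [Factor ( [Expr [Term [Factor var]]] )]] & [Factor var]] & [Factor var]]]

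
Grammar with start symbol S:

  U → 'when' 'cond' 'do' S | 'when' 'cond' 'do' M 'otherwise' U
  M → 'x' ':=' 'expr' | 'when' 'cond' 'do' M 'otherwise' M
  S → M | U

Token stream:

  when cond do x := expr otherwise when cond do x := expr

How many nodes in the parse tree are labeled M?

[S [U when cond do [M x := expr] otherwise [U when cond do [S [M x := expr]]]]]

2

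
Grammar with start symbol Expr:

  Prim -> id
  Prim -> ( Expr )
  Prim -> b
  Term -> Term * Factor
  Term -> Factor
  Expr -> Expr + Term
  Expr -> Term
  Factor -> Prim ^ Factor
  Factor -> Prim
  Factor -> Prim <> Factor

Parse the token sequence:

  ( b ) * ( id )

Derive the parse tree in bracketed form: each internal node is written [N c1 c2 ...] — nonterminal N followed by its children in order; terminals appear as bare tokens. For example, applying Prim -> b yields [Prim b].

[Expr [Term [Term [Factor [Prim ( [Expr [Term [Factor [Prim b]]]] )]]] * [Factor [Prim ( [Expr [Term [Factor [Prim id]]]] )]]]]

Expr
Term
Term * Factor
Factor * Factor
Prim * Factor
( Expr ) * Factor
( Term ) * Factor
( Factor ) * Factor
( Prim ) * Factor
( b ) * Factor
( b ) * Prim
( b ) * ( Expr )
( b ) * ( Term )
( b ) * ( Factor )
( b ) * ( Prim )
( b ) * ( id )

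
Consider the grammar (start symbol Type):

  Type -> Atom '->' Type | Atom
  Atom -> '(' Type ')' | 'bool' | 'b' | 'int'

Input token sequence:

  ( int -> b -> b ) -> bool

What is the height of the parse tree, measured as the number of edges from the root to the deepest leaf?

6

[Type [Atom ( [Type [Atom int] -> [Type [Atom b] -> [Type [Atom b]]]] )] -> [Type [Atom bool]]]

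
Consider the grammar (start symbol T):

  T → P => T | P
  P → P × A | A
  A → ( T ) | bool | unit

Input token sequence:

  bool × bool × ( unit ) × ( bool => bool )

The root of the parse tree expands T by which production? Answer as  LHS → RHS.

[T [P [P [P [P [A bool]] × [A bool]] × [A ( [T [P [A unit]]] )]] × [A ( [T [P [A bool]] => [T [P [A bool]]]] )]]]

T → P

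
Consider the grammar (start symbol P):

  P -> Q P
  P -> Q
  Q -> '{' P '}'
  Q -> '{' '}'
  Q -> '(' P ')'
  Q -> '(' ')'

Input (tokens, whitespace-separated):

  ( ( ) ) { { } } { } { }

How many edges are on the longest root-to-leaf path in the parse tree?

[P [Q ( [P [Q ( )]] )] [P [Q { [P [Q { }]] }] [P [Q { }] [P [Q { }]]]]]

5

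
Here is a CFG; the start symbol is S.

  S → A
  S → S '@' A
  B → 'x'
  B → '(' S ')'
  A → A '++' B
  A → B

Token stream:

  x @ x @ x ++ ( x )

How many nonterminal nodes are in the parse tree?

[S [S [S [A [B x]]] @ [A [B x]]] @ [A [A [B x]] ++ [B ( [S [A [B x]]] )]]]

14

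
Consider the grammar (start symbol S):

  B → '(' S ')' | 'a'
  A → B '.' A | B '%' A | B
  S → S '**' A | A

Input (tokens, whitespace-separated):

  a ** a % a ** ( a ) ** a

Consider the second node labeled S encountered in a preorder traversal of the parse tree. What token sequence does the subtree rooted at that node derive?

a ** a % a ** ( a )

[S [S [S [S [A [B a]]] ** [A [B a] % [A [B a]]]] ** [A [B ( [S [A [B a]]] )]]] ** [A [B a]]]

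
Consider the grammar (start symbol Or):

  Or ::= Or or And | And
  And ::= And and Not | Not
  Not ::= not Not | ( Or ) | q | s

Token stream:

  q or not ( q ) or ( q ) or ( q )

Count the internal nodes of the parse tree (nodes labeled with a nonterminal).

[Or [Or [Or [Or [And [Not q]]] or [And [Not not [Not ( [Or [And [Not q]]] )]]]] or [And [Not ( [Or [And [Not q]]] )]]] or [And [Not ( [Or [And [Not q]]] )]]]

22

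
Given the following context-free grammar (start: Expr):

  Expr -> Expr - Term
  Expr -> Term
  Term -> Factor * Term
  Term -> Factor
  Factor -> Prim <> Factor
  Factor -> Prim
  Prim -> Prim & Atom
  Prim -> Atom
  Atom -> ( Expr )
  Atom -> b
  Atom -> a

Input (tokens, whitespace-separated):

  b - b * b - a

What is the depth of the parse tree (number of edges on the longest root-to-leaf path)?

7

[Expr [Expr [Expr [Term [Factor [Prim [Atom b]]]]] - [Term [Factor [Prim [Atom b]]] * [Term [Factor [Prim [Atom b]]]]]] - [Term [Factor [Prim [Atom a]]]]]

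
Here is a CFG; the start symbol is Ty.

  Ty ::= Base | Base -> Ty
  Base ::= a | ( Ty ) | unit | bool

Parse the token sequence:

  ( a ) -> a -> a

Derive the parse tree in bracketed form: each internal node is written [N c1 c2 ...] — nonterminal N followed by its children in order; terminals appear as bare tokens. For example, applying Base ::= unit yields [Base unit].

[Ty [Base ( [Ty [Base a]] )] -> [Ty [Base a] -> [Ty [Base a]]]]

Ty
Base -> Ty
( Ty ) -> Ty
( Base ) -> Ty
( a ) -> Ty
( a ) -> Base -> Ty
( a ) -> a -> Ty
( a ) -> a -> Base
( a ) -> a -> a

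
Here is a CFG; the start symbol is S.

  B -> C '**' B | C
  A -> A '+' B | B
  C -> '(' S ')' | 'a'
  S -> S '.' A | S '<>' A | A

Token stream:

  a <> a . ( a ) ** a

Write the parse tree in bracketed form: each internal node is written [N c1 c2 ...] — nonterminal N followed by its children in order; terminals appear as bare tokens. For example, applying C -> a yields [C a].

S
S . A
S <> A . A
A <> A . A
B <> A . A
C <> A . A
a <> A . A
a <> B . A
a <> C . A
a <> a . A
a <> a . B
a <> a . C ** B
a <> a . ( S ) ** B
a <> a . ( A ) ** B
a <> a . ( B ) ** B
a <> a . ( C ) ** B
a <> a . ( a ) ** B
a <> a . ( a ) ** C
a <> a . ( a ) ** a

[S [S [S [A [B [C a]]]] <> [A [B [C a]]]] . [A [B [C ( [S [A [B [C a]]]] )] ** [B [C a]]]]]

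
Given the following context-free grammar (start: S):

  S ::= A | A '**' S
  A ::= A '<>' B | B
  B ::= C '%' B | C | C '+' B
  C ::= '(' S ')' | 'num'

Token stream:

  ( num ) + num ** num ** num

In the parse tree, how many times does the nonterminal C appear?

5

[S [A [B [C ( [S [A [B [C num]]]] )] + [B [C num]]]] ** [S [A [B [C num]]] ** [S [A [B [C num]]]]]]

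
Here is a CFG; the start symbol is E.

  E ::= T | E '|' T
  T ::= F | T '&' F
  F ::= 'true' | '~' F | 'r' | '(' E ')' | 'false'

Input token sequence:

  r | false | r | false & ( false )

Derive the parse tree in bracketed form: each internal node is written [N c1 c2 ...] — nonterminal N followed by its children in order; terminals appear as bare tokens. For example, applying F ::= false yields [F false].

E
E | T
E | T | T
E | T | T | T
T | T | T | T
F | T | T | T
r | T | T | T
r | F | T | T
r | false | T | T
r | false | F | T
r | false | r | T
r | false | r | T & F
r | false | r | F & F
r | false | r | false & F
r | false | r | false & ( E )
r | false | r | false & ( T )
r | false | r | false & ( F )
r | false | r | false & ( false )

[E [E [E [E [T [F r]]] | [T [F false]]] | [T [F r]]] | [T [T [F false]] & [F ( [E [T [F false]]] )]]]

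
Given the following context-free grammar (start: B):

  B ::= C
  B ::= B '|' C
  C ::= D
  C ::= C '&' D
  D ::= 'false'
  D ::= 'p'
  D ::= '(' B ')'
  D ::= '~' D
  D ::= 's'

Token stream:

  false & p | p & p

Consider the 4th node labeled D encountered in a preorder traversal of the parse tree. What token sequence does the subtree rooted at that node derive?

p

[B [B [C [C [D false]] & [D p]]] | [C [C [D p]] & [D p]]]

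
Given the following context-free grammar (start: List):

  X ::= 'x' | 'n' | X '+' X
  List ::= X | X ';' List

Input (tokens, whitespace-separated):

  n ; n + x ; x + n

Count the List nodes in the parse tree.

3

[List [X n] ; [List [X [X n] + [X x]] ; [List [X [X x] + [X n]]]]]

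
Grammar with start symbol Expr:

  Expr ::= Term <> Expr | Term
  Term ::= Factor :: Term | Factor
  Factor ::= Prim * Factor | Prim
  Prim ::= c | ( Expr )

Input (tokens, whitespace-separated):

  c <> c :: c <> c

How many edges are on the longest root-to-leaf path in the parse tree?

6

[Expr [Term [Factor [Prim c]]] <> [Expr [Term [Factor [Prim c]] :: [Term [Factor [Prim c]]]] <> [Expr [Term [Factor [Prim c]]]]]]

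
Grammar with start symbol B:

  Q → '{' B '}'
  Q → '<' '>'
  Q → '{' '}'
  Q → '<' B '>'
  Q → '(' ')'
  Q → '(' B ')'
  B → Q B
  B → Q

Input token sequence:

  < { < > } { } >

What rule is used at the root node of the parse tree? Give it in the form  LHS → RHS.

B → Q

[B [Q < [B [Q { [B [Q < >]] }] [B [Q { }]]] >]]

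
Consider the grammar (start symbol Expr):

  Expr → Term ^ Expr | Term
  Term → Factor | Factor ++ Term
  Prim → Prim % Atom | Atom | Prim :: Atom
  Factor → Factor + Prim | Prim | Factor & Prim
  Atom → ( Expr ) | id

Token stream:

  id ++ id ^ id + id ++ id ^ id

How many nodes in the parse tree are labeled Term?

5

[Expr [Term [Factor [Prim [Atom id]]] ++ [Term [Factor [Prim [Atom id]]]]] ^ [Expr [Term [Factor [Factor [Prim [Atom id]]] + [Prim [Atom id]]] ++ [Term [Factor [Prim [Atom id]]]]] ^ [Expr [Term [Factor [Prim [Atom id]]]]]]]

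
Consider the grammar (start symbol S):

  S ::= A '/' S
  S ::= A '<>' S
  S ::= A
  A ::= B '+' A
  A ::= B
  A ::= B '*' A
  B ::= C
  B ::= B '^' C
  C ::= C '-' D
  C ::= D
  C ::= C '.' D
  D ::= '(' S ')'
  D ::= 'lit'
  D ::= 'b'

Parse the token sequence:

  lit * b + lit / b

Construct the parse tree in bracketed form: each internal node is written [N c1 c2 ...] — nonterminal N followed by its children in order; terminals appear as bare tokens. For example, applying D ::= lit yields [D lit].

[S [A [B [C [D lit]]] * [A [B [C [D b]]] + [A [B [C [D lit]]]]]] / [S [A [B [C [D b]]]]]]

S
A / S
B * A / S
C * A / S
D * A / S
lit * A / S
lit * B + A / S
lit * C + A / S
lit * D + A / S
lit * b + A / S
lit * b + B / S
lit * b + C / S
lit * b + D / S
lit * b + lit / S
lit * b + lit / A
lit * b + lit / B
lit * b + lit / C
lit * b + lit / D
lit * b + lit / b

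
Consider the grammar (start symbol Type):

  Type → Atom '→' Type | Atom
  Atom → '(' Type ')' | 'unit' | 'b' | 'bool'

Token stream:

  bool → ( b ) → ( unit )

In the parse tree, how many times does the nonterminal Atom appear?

5

[Type [Atom bool] → [Type [Atom ( [Type [Atom b]] )] → [Type [Atom ( [Type [Atom unit]] )]]]]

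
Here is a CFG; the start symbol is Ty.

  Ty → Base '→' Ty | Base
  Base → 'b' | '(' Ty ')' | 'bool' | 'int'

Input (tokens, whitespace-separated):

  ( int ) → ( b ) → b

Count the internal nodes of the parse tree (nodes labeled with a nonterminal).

10

[Ty [Base ( [Ty [Base int]] )] → [Ty [Base ( [Ty [Base b]] )] → [Ty [Base b]]]]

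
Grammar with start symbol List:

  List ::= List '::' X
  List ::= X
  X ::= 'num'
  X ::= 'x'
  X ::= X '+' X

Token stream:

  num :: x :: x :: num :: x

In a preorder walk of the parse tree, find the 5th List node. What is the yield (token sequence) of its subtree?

[List [List [List [List [List [X num]] :: [X x]] :: [X x]] :: [X num]] :: [X x]]

num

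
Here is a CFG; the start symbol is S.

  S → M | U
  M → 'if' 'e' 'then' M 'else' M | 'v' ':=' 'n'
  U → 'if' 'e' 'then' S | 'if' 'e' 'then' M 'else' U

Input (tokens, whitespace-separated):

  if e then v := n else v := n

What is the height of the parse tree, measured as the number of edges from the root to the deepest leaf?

3

[S [M if e then [M v := n] else [M v := n]]]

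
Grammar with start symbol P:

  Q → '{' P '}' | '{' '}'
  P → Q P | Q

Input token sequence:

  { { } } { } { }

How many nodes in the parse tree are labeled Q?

4

[P [Q { [P [Q { }]] }] [P [Q { }] [P [Q { }]]]]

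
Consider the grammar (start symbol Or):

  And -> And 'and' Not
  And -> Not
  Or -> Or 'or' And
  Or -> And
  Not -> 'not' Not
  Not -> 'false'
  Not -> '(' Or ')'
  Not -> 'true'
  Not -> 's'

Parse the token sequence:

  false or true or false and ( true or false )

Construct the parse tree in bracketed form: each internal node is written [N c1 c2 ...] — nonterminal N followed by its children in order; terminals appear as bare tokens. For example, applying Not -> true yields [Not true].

Or
Or or And
Or or And or And
And or And or And
Not or And or And
false or And or And
false or Not or And
false or true or And
false or true or And and Not
false or true or Not and Not
false or true or false and Not
false or true or false and ( Or )
false or true or false and ( Or or And )
false or true or false and ( And or And )
false or true or false and ( Not or And )
false or true or false and ( true or And )
false or true or false and ( true or Not )
false or true or false and ( true or false )

[Or [Or [Or [And [Not false]]] or [And [Not true]]] or [And [And [Not false]] and [Not ( [Or [Or [And [Not true]]] or [And [Not false]]] )]]]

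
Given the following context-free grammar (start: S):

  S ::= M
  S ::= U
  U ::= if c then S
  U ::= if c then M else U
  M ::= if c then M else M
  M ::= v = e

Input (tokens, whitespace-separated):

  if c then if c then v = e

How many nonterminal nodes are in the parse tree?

6

[S [U if c then [S [U if c then [S [M v = e]]]]]]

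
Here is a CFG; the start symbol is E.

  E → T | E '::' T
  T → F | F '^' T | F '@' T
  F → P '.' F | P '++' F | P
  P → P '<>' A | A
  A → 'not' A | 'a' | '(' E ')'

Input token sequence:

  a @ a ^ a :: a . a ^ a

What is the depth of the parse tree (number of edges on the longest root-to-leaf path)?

8

[E [E [T [F [P [A a]]] @ [T [F [P [A a]]] ^ [T [F [P [A a]]]]]]] :: [T [F [P [A a]] . [F [P [A a]]]] ^ [T [F [P [A a]]]]]]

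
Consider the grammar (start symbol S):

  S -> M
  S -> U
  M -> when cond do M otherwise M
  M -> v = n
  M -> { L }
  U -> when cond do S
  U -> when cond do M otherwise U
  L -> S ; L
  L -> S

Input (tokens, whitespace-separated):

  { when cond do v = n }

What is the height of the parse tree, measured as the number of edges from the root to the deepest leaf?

7

[S [M { [L [S [U when cond do [S [M v = n]]]]] }]]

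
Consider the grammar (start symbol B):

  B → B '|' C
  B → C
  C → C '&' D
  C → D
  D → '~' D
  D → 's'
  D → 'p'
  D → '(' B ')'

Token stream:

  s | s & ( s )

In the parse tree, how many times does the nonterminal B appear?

3

[B [B [C [D s]]] | [C [C [D s]] & [D ( [B [C [D s]]] )]]]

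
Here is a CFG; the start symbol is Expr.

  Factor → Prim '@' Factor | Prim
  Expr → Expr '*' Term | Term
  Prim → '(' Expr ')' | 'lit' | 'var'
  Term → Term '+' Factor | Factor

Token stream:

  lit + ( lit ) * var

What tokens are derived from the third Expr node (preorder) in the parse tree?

[Expr [Expr [Term [Term [Factor [Prim lit]]] + [Factor [Prim ( [Expr [Term [Factor [Prim lit]]]] )]]]] * [Term [Factor [Prim var]]]]

lit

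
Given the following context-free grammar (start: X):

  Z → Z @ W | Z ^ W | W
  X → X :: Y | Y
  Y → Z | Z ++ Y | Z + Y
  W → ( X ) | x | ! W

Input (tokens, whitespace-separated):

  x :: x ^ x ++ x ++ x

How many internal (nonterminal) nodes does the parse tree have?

16

[X [X [Y [Z [W x]]]] :: [Y [Z [Z [W x]] ^ [W x]] ++ [Y [Z [W x]] ++ [Y [Z [W x]]]]]]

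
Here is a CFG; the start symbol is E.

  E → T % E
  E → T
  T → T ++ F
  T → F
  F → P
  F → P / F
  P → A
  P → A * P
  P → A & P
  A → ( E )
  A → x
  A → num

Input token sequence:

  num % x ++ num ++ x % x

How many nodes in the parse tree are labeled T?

5

[E [T [F [P [A num]]]] % [E [T [T [T [F [P [A x]]]] ++ [F [P [A num]]]] ++ [F [P [A x]]]] % [E [T [F [P [A x]]]]]]]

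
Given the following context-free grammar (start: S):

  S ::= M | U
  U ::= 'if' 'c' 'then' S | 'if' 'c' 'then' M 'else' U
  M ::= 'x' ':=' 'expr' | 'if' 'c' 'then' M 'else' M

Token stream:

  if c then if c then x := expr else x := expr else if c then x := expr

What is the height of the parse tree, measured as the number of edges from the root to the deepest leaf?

5

[S [U if c then [M if c then [M x := expr] else [M x := expr]] else [U if c then [S [M x := expr]]]]]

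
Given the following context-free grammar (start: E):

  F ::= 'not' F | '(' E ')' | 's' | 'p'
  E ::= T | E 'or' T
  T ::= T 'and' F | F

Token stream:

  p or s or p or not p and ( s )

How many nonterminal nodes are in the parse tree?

18

[E [E [E [E [T [F p]]] or [T [F s]]] or [T [F p]]] or [T [T [F not [F p]]] and [F ( [E [T [F s]]] )]]]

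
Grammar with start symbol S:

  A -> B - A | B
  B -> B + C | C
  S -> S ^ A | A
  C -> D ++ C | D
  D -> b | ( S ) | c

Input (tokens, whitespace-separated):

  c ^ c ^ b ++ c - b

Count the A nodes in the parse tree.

[S [S [S [A [B [C [D c]]]]] ^ [A [B [C [D c]]]]] ^ [A [B [C [D b] ++ [C [D c]]]] - [A [B [C [D b]]]]]]

4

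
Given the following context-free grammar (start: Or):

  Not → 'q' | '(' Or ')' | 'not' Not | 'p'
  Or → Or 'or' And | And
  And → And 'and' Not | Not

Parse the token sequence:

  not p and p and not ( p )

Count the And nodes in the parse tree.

4

[Or [And [And [And [Not not [Not p]]] and [Not p]] and [Not not [Not ( [Or [And [Not p]]] )]]]]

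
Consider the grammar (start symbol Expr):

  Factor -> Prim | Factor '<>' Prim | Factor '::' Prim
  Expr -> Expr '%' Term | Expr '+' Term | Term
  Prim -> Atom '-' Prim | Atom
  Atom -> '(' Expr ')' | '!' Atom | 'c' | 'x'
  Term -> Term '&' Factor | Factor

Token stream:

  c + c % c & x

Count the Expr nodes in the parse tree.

[Expr [Expr [Expr [Term [Factor [Prim [Atom c]]]]] + [Term [Factor [Prim [Atom c]]]]] % [Term [Term [Factor [Prim [Atom c]]]] & [Factor [Prim [Atom x]]]]]

3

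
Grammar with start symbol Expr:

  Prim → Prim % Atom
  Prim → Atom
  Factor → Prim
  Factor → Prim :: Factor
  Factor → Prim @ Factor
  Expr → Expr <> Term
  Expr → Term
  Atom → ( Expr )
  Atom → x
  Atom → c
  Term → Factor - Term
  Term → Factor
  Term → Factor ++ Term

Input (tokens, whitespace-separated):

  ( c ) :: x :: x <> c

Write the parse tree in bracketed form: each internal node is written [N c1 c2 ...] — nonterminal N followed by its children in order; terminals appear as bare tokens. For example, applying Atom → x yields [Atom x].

Expr
Expr <> Term
Term <> Term
Factor <> Term
Prim :: Factor <> Term
Atom :: Factor <> Term
( Expr ) :: Factor <> Term
( Term ) :: Factor <> Term
( Factor ) :: Factor <> Term
( Prim ) :: Factor <> Term
( Atom ) :: Factor <> Term
( c ) :: Factor <> Term
( c ) :: Prim :: Factor <> Term
( c ) :: Atom :: Factor <> Term
( c ) :: x :: Factor <> Term
( c ) :: x :: Prim <> Term
( c ) :: x :: Atom <> Term
( c ) :: x :: x <> Term
( c ) :: x :: x <> Factor
( c ) :: x :: x <> Prim
( c ) :: x :: x <> Atom
( c ) :: x :: x <> c

[Expr [Expr [Term [Factor [Prim [Atom ( [Expr [Term [Factor [Prim [Atom c]]]]] )]] :: [Factor [Prim [Atom x]] :: [Factor [Prim [Atom x]]]]]]] <> [Term [Factor [Prim [Atom c]]]]]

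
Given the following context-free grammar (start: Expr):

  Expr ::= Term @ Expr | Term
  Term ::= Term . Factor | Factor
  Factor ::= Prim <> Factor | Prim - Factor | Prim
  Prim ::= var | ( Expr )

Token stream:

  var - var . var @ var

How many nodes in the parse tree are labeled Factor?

4

[Expr [Term [Term [Factor [Prim var] - [Factor [Prim var]]]] . [Factor [Prim var]]] @ [Expr [Term [Factor [Prim var]]]]]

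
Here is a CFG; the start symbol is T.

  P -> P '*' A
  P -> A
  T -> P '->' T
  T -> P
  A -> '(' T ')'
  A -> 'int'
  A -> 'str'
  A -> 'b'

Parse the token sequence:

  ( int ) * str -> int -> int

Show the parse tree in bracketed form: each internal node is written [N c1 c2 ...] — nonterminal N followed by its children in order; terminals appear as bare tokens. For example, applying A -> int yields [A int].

[T [P [P [A ( [T [P [A int]]] )]] * [A str]] -> [T [P [A int]] -> [T [P [A int]]]]]

T
P -> T
P * A -> T
A * A -> T
( T ) * A -> T
( P ) * A -> T
( A ) * A -> T
( int ) * A -> T
( int ) * str -> T
( int ) * str -> P -> T
( int ) * str -> A -> T
( int ) * str -> int -> T
( int ) * str -> int -> P
( int ) * str -> int -> A
( int ) * str -> int -> int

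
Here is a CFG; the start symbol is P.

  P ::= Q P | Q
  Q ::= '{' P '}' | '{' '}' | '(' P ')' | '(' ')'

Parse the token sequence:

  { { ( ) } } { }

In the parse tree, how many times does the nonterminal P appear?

[P [Q { [P [Q { [P [Q ( )]] }]] }] [P [Q { }]]]

4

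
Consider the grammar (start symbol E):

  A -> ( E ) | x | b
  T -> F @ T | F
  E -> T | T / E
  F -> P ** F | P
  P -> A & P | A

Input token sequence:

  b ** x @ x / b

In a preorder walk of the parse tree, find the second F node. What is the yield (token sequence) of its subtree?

[E [T [F [P [A b]] ** [F [P [A x]]]] @ [T [F [P [A x]]]]] / [E [T [F [P [A b]]]]]]

x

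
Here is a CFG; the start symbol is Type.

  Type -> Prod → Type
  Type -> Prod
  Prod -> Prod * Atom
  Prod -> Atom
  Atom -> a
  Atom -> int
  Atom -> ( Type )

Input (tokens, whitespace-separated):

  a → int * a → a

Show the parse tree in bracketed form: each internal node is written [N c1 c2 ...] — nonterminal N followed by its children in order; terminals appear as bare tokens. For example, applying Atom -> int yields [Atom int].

[Type [Prod [Atom a]] → [Type [Prod [Prod [Atom int]] * [Atom a]] → [Type [Prod [Atom a]]]]]

Type
Prod → Type
Atom → Type
a → Type
a → Prod → Type
a → Prod * Atom → Type
a → Atom * Atom → Type
a → int * Atom → Type
a → int * a → Type
a → int * a → Prod
a → int * a → Atom
a → int * a → a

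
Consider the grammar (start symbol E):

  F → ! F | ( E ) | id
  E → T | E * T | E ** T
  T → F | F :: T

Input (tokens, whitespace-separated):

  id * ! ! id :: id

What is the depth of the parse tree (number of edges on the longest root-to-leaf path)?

[E [E [T [F id]]] * [T [F ! [F ! [F id]]] :: [T [F id]]]]

5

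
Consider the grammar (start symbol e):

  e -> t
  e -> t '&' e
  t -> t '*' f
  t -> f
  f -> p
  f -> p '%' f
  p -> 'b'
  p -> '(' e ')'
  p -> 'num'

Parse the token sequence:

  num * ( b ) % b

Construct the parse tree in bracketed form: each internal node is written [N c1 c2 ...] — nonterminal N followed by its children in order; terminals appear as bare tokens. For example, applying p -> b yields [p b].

[e [t [t [f [p num]]] * [f [p ( [e [t [f [p b]]]] )] % [f [p b]]]]]

e
t
t * f
f * f
p * f
num * f
num * p % f
num * ( e ) % f
num * ( t ) % f
num * ( f ) % f
num * ( p ) % f
num * ( b ) % f
num * ( b ) % p
num * ( b ) % b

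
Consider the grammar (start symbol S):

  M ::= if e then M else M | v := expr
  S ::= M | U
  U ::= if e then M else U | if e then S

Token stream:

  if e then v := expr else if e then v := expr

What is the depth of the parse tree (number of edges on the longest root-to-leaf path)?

5

[S [U if e then [M v := expr] else [U if e then [S [M v := expr]]]]]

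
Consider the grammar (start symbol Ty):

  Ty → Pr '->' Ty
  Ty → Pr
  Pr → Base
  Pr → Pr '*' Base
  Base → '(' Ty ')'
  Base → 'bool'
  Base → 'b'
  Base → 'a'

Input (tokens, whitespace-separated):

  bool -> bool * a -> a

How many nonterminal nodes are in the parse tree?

11

[Ty [Pr [Base bool]] -> [Ty [Pr [Pr [Base bool]] * [Base a]] -> [Ty [Pr [Base a]]]]]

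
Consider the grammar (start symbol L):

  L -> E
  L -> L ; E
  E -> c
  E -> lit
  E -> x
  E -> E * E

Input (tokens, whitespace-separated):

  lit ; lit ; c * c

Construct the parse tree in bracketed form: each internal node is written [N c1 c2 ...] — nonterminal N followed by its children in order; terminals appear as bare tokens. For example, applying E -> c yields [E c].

[L [L [L [E lit]] ; [E lit]] ; [E [E c] * [E c]]]

L
L ; E
L ; E ; E
E ; E ; E
lit ; E ; E
lit ; lit ; E
lit ; lit ; E * E
lit ; lit ; c * E
lit ; lit ; c * c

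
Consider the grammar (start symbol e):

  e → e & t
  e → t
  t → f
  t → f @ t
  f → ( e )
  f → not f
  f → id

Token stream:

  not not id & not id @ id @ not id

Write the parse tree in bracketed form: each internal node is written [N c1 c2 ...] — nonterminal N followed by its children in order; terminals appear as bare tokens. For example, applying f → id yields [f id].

[e [e [t [f not [f not [f id]]]]] & [t [f not [f id]] @ [t [f id] @ [t [f not [f id]]]]]]

e
e & t
t & t
f & t
not f & t
not not f & t
not not id & t
not not id & f @ t
not not id & not f @ t
not not id & not id @ t
not not id & not id @ f @ t
not not id & not id @ id @ t
not not id & not id @ id @ f
not not id & not id @ id @ not f
not not id & not id @ id @ not id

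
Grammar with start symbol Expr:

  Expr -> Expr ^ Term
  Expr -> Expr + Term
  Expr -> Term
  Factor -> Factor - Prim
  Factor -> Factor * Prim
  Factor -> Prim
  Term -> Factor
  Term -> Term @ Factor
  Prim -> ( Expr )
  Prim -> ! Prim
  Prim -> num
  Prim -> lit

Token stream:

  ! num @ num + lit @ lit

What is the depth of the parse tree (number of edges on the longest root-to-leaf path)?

[Expr [Expr [Term [Term [Factor [Prim ! [Prim num]]]] @ [Factor [Prim num]]]] + [Term [Term [Factor [Prim lit]]] @ [Factor [Prim lit]]]]

7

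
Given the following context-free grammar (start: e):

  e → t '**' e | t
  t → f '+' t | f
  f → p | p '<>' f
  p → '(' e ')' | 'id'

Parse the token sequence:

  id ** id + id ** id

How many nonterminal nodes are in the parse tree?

15

[e [t [f [p id]]] ** [e [t [f [p id]] + [t [f [p id]]]] ** [e [t [f [p id]]]]]]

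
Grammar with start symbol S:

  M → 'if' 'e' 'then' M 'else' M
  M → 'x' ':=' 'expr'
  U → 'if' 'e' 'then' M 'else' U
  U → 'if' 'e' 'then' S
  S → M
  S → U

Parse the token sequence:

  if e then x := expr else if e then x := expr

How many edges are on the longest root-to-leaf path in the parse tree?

[S [U if e then [M x := expr] else [U if e then [S [M x := expr]]]]]

5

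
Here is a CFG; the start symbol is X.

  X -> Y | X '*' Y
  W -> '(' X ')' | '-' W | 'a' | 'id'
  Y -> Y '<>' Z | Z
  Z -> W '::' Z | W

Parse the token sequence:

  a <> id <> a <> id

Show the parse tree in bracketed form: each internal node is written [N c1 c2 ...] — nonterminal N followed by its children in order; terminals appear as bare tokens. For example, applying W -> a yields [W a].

X
Y
Y <> Z
Y <> Z <> Z
Y <> Z <> Z <> Z
Z <> Z <> Z <> Z
W <> Z <> Z <> Z
a <> Z <> Z <> Z
a <> W <> Z <> Z
a <> id <> Z <> Z
a <> id <> W <> Z
a <> id <> a <> Z
a <> id <> a <> W
a <> id <> a <> id

[X [Y [Y [Y [Y [Z [W a]]] <> [Z [W id]]] <> [Z [W a]]] <> [Z [W id]]]]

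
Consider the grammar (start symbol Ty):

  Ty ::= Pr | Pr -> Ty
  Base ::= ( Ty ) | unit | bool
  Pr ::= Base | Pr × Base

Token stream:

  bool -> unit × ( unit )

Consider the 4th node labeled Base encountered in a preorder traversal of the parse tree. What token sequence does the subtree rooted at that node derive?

unit

[Ty [Pr [Base bool]] -> [Ty [Pr [Pr [Base unit]] × [Base ( [Ty [Pr [Base unit]]] )]]]]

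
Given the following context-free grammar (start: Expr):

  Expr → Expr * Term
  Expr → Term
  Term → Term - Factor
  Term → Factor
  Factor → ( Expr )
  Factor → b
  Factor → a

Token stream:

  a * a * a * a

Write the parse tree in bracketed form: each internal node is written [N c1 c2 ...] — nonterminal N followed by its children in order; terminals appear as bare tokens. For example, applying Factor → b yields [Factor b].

Expr
Expr * Term
Expr * Term * Term
Expr * Term * Term * Term
Term * Term * Term * Term
Factor * Term * Term * Term
a * Term * Term * Term
a * Factor * Term * Term
a * a * Term * Term
a * a * Factor * Term
a * a * a * Term
a * a * a * Factor
a * a * a * a

[Expr [Expr [Expr [Expr [Term [Factor a]]] * [Term [Factor a]]] * [Term [Factor a]]] * [Term [Factor a]]]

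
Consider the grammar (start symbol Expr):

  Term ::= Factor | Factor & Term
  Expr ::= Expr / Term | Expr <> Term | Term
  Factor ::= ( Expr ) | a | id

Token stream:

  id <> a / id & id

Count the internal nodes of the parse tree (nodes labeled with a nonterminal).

[Expr [Expr [Expr [Term [Factor id]]] <> [Term [Factor a]]] / [Term [Factor id] & [Term [Factor id]]]]

11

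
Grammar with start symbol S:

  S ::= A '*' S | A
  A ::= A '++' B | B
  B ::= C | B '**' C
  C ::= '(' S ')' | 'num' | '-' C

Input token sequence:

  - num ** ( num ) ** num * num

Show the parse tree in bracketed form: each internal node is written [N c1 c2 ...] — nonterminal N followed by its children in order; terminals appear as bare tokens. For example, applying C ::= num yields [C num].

[S [A [B [B [B [C - [C num]]] ** [C ( [S [A [B [C num]]]] )]] ** [C num]]] * [S [A [B [C num]]]]]

S
A * S
B * S
B ** C * S
B ** C ** C * S
C ** C ** C * S
- C ** C ** C * S
- num ** C ** C * S
- num ** ( S ) ** C * S
- num ** ( A ) ** C * S
- num ** ( B ) ** C * S
- num ** ( C ) ** C * S
- num ** ( num ) ** C * S
- num ** ( num ) ** num * S
- num ** ( num ) ** num * A
- num ** ( num ) ** num * B
- num ** ( num ) ** num * C
- num ** ( num ) ** num * num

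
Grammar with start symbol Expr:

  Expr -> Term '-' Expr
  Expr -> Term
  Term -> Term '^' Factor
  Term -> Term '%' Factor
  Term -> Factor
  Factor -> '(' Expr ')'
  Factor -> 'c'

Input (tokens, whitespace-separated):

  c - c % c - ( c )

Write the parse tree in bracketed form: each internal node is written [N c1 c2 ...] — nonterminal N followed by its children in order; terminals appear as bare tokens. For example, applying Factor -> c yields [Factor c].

Expr
Term - Expr
Factor - Expr
c - Expr
c - Term - Expr
c - Term % Factor - Expr
c - Factor % Factor - Expr
c - c % Factor - Expr
c - c % c - Expr
c - c % c - Term
c - c % c - Factor
c - c % c - ( Expr )
c - c % c - ( Term )
c - c % c - ( Factor )
c - c % c - ( c )

[Expr [Term [Factor c]] - [Expr [Term [Term [Factor c]] % [Factor c]] - [Expr [Term [Factor ( [Expr [Term [Factor c]]] )]]]]]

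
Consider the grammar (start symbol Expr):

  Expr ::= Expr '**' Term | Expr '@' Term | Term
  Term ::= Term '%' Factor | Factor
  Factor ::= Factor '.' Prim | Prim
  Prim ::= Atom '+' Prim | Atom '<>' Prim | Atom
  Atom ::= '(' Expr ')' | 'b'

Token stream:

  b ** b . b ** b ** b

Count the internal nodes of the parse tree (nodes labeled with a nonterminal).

[Expr [Expr [Expr [Expr [Term [Factor [Prim [Atom b]]]]] ** [Term [Factor [Factor [Prim [Atom b]]] . [Prim [Atom b]]]]] ** [Term [Factor [Prim [Atom b]]]]] ** [Term [Factor [Prim [Atom b]]]]]

23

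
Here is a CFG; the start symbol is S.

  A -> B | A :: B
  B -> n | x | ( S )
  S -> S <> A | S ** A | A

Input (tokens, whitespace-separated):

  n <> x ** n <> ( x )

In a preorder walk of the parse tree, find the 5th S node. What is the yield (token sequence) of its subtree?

[S [S [S [S [A [B n]]] <> [A [B x]]] ** [A [B n]]] <> [A [B ( [S [A [B x]]] )]]]

x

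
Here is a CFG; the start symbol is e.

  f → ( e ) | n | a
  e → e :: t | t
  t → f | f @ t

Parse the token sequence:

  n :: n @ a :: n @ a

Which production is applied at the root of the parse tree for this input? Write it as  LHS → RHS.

[e [e [e [t [f n]]] :: [t [f n] @ [t [f a]]]] :: [t [f n] @ [t [f a]]]]

e → e :: t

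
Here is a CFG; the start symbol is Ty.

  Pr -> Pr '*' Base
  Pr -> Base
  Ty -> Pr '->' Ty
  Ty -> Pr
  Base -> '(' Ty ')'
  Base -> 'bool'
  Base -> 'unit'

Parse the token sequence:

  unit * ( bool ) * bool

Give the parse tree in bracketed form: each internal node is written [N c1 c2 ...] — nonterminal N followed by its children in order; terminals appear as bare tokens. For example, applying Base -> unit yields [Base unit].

[Ty [Pr [Pr [Pr [Base unit]] * [Base ( [Ty [Pr [Base bool]]] )]] * [Base bool]]]

Ty
Pr
Pr * Base
Pr * Base * Base
Base * Base * Base
unit * Base * Base
unit * ( Ty ) * Base
unit * ( Pr ) * Base
unit * ( Base ) * Base
unit * ( bool ) * Base
unit * ( bool ) * bool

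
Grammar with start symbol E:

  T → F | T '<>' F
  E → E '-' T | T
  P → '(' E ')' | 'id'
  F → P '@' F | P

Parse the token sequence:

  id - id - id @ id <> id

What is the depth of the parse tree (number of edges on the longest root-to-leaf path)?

6

[E [E [E [T [F [P id]]]] - [T [F [P id]]]] - [T [T [F [P id] @ [F [P id]]]] <> [F [P id]]]]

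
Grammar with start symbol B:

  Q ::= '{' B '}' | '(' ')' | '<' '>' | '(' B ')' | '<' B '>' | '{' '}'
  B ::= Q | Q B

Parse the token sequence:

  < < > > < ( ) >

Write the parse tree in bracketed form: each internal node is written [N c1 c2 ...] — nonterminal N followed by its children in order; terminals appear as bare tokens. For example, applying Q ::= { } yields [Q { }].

B
Q B
< B > B
< Q > B
< < > > B
< < > > Q
< < > > < B >
< < > > < Q >
< < > > < ( ) >

[B [Q < [B [Q < >]] >] [B [Q < [B [Q ( )]] >]]]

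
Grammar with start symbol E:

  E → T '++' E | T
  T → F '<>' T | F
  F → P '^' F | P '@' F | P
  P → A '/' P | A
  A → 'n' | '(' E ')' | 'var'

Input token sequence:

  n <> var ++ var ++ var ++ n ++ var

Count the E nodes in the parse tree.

[E [T [F [P [A n]]] <> [T [F [P [A var]]]]] ++ [E [T [F [P [A var]]]] ++ [E [T [F [P [A var]]]] ++ [E [T [F [P [A n]]]] ++ [E [T [F [P [A var]]]]]]]]]

5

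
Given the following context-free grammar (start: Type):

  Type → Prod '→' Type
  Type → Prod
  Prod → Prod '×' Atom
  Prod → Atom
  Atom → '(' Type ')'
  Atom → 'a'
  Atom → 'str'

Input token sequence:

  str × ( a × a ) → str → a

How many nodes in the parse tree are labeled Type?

4

[Type [Prod [Prod [Atom str]] × [Atom ( [Type [Prod [Prod [Atom a]] × [Atom a]]] )]] → [Type [Prod [Atom str]] → [Type [Prod [Atom a]]]]]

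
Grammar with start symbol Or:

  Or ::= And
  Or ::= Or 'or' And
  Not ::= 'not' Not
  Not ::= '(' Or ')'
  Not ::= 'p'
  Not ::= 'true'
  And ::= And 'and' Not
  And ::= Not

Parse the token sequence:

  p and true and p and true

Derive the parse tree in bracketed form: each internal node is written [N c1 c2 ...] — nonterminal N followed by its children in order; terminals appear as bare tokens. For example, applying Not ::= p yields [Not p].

[Or [And [And [And [And [Not p]] and [Not true]] and [Not p]] and [Not true]]]

Or
And
And and Not
And and Not and Not
And and Not and Not and Not
Not and Not and Not and Not
p and Not and Not and Not
p and true and Not and Not
p and true and p and Not
p and true and p and true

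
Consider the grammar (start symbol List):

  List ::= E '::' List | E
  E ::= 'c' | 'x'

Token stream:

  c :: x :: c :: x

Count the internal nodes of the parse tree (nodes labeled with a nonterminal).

[List [E c] :: [List [E x] :: [List [E c] :: [List [E x]]]]]

8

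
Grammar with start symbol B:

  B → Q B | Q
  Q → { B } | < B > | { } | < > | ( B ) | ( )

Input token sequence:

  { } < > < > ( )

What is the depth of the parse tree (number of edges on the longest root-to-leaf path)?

5

[B [Q { }] [B [Q < >] [B [Q < >] [B [Q ( )]]]]]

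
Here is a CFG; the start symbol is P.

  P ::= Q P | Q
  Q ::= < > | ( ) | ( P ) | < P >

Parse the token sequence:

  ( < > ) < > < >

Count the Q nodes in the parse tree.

4

[P [Q ( [P [Q < >]] )] [P [Q < >] [P [Q < >]]]]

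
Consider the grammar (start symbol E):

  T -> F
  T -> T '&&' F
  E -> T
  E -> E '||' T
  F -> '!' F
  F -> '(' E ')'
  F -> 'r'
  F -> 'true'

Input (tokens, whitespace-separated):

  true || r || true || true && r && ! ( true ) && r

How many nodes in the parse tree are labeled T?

[E [E [E [E [T [F true]]] || [T [F r]]] || [T [F true]]] || [T [T [T [T [F true]] && [F r]] && [F ! [F ( [E [T [F true]]] )]]] && [F r]]]

8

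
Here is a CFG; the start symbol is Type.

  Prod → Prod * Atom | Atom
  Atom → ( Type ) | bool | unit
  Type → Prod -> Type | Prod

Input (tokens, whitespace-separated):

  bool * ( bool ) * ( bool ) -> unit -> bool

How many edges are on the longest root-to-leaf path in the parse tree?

7

[Type [Prod [Prod [Prod [Atom bool]] * [Atom ( [Type [Prod [Atom bool]]] )]] * [Atom ( [Type [Prod [Atom bool]]] )]] -> [Type [Prod [Atom unit]] -> [Type [Prod [Atom bool]]]]]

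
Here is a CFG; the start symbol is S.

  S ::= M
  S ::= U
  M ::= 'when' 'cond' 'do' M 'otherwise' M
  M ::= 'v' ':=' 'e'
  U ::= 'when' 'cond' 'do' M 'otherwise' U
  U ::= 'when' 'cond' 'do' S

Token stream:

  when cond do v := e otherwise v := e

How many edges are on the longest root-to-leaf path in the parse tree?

[S [M when cond do [M v := e] otherwise [M v := e]]]

3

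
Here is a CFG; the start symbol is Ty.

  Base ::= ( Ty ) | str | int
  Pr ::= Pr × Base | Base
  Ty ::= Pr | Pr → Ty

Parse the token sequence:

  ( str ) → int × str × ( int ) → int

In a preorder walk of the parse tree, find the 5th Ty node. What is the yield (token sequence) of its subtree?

[Ty [Pr [Base ( [Ty [Pr [Base str]]] )]] → [Ty [Pr [Pr [Pr [Base int]] × [Base str]] × [Base ( [Ty [Pr [Base int]]] )]] → [Ty [Pr [Base int]]]]]

int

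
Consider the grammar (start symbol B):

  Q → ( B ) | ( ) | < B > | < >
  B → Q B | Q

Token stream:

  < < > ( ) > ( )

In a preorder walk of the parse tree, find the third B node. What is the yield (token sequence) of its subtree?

( )

[B [Q < [B [Q < >] [B [Q ( )]]] >] [B [Q ( )]]]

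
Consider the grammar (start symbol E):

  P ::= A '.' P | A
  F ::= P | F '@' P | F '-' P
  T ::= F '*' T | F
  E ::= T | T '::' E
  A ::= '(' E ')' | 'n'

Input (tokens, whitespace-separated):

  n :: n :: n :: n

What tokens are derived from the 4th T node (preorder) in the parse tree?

n

[E [T [F [P [A n]]]] :: [E [T [F [P [A n]]]] :: [E [T [F [P [A n]]]] :: [E [T [F [P [A n]]]]]]]]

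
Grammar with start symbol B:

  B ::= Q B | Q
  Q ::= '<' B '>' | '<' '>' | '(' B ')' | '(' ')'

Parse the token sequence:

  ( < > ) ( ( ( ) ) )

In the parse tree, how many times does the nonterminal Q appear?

[B [Q ( [B [Q < >]] )] [B [Q ( [B [Q ( [B [Q ( )]] )]] )]]]

5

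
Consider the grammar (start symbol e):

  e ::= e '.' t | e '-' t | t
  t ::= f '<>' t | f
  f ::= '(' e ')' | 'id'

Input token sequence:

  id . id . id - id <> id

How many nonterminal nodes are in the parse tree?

14

[e [e [e [e [t [f id]]] . [t [f id]]] . [t [f id]]] - [t [f id] <> [t [f id]]]]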